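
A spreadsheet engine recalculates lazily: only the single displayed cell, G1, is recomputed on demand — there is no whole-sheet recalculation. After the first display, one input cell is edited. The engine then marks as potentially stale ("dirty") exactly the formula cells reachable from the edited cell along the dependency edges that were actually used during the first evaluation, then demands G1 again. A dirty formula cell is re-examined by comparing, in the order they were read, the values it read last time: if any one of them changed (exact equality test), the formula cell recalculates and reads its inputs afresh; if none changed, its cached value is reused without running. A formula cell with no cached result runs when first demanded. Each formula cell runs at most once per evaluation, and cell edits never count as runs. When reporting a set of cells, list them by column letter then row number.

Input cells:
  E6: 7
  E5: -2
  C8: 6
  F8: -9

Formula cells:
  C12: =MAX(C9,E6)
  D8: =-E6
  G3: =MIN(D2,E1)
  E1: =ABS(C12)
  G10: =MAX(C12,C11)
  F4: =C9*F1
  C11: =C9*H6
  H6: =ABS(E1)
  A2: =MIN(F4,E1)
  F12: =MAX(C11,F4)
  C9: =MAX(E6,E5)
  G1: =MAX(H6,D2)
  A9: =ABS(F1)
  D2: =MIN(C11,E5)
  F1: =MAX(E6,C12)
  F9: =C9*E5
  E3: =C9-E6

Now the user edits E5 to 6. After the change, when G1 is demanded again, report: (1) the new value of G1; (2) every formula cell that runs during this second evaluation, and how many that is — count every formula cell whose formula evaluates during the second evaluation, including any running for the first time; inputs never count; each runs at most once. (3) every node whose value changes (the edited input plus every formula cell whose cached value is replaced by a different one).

New value of G1: 7.
Formula cells that run: C9, D2, G1 — 3 in total.
Values that change: D2, E5.
Key observation: the cutoff stops propagation at C12 — its inputs' values are unchanged, so it reuses its cache.

First evaluation (everything demanded from the output):
  C9 = MAX(7, -2) = 7
  C12 = MAX(7, 7) = 7
  E1 = ABS(7) = 7
  H6 = ABS(7) = 7
  C11 = 7 * 7 = 49
  D2 = MIN(49, -2) = -2
  G1 = MAX(7, -2) = 7

Propagation after the edit:
  C9: runs — E5 -2->6; result 7 (same value as before).
  C12: checked — values it read are unchanged (C9 unchanged, E6 unchanged); reused cached 7 without running.
  E1: checked — values it read are unchanged (C12 unchanged); reused cached 7 without running.
  H6: checked — values it read are unchanged (E1 unchanged); reused cached 7 without running.
  C11: checked — values it read are unchanged (C9 unchanged, H6 unchanged); reused cached 49 without running.
  D2: runs — E5 -2->6; result 6.
  G1: runs — D2 -2->6; result 7 (same value as before).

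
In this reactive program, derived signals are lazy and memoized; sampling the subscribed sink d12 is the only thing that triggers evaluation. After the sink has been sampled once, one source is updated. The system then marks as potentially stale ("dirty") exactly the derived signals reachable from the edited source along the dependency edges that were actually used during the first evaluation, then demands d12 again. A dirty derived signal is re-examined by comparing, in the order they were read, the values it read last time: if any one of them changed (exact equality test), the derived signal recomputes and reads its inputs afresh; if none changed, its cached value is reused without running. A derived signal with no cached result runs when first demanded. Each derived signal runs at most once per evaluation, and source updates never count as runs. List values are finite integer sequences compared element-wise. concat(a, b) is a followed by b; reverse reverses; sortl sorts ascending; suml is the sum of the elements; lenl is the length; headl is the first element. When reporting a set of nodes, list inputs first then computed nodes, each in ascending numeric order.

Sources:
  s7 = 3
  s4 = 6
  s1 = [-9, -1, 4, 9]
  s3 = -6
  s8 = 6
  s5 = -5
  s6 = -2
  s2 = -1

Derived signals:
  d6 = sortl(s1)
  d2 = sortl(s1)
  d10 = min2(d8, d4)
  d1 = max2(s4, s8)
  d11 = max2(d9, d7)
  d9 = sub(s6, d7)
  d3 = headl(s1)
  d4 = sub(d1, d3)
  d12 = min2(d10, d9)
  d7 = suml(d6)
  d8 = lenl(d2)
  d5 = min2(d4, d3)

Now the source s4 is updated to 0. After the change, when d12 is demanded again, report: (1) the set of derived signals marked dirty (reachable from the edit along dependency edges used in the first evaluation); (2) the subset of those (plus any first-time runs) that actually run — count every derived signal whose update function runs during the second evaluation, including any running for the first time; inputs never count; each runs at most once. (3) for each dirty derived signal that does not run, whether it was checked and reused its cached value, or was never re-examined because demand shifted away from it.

First demand of the output computes:
  d1 = max2(6, 6) = 6
  d2 = sortl([-9, -1, 4, 9]) = [-9, -1, 4, 9]
  d3 = headl([-9, -1, 4, 9]) = -9
  d4 = sub(6, -9) = 15
  d6 = sortl([-9, -1, 4, 9]) = [-9, -1, 4, 9]
  d7 = suml([-9, -1, 4, 9]) = 3
  d8 = lenl([-9, -1, 4, 9]) = 4
  d9 = sub(-2, 3) = -5
  d10 = min2(4, 15) = 4
  d12 = min2(4, -5) = -5

After the edit, cleaning proceeds:
  d1: a read changed (s4 6->0) — executes, giving 6 — identical to its old value.
  d4: dirty, but its reads are unchanged (d1 unchanged, d3 unchanged); cached 15 stands.
  d10: dirty, but its reads are unchanged (d8 unchanged, d4 unchanged); cached 4 stands.
  d12: dirty, but its reads are unchanged (d10 unchanged, d9 unchanged); cached -5 stands.

Note the absorption at d1: it re-runs yet its value is the same, leaving the output's value untouched.

The edit dirties: d1, d4, d10, d12.
1 derived signals run: d1.
Cache hits after checking: d4, d10, d12.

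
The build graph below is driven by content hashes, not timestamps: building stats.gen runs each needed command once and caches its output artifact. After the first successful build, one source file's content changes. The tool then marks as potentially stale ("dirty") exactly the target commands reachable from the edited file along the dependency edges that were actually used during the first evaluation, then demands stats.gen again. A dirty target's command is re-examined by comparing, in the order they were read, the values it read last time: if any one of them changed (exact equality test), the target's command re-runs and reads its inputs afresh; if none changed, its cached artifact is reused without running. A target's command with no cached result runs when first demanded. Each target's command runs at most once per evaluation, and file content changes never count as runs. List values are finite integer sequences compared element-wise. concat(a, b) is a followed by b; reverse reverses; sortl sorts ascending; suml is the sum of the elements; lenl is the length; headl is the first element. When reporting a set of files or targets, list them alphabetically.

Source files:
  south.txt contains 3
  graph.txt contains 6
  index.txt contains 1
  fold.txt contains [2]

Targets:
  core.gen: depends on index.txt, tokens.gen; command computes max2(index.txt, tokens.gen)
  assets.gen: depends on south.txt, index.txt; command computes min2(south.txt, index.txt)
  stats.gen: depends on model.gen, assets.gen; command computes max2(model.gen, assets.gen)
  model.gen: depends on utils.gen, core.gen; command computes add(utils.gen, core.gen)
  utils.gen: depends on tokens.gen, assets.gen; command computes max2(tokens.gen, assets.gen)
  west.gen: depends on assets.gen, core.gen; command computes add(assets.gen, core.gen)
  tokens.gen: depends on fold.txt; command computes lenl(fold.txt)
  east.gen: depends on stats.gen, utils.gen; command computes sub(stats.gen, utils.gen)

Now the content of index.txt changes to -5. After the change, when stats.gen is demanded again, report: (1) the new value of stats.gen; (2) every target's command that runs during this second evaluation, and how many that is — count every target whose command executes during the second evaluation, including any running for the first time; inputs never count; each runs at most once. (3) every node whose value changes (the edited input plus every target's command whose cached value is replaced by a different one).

stats.gen now evaluates to 2.
Run set: assets.gen, core.gen, stats.gen, utils.gen (4 run).
Changed values: assets.gen, index.txt.
The important point: at model.gen every value read last time is unchanged, so the dirty flag clears without a run.

Initial pass — values computed on the first demand:
  assets.gen = min2(3, 1) = 1
  tokens.gen = lenl([2]) = 1
  core.gen = max2(1, 1) = 1
  utils.gen = max2(1, 1) = 1
  model.gen = add(1, 1) = 2
  stats.gen = max2(2, 1) = 2

Second demand — change propagation:
  assets.gen: re-runs because index.txt 1->-5; new result -5.
  core.gen: re-runs because index.txt 1->-5; new result 1 (unchanged).
  utils.gen: re-runs because assets.gen 1->-5; new result 1 (unchanged).
  model.gen: re-examined; everything it read last time is the same (utils.gen unchanged, core.gen unchanged) — cache 2 kept, no run.
  stats.gen: re-runs because assets.gen 1->-5; new result 2 (unchanged).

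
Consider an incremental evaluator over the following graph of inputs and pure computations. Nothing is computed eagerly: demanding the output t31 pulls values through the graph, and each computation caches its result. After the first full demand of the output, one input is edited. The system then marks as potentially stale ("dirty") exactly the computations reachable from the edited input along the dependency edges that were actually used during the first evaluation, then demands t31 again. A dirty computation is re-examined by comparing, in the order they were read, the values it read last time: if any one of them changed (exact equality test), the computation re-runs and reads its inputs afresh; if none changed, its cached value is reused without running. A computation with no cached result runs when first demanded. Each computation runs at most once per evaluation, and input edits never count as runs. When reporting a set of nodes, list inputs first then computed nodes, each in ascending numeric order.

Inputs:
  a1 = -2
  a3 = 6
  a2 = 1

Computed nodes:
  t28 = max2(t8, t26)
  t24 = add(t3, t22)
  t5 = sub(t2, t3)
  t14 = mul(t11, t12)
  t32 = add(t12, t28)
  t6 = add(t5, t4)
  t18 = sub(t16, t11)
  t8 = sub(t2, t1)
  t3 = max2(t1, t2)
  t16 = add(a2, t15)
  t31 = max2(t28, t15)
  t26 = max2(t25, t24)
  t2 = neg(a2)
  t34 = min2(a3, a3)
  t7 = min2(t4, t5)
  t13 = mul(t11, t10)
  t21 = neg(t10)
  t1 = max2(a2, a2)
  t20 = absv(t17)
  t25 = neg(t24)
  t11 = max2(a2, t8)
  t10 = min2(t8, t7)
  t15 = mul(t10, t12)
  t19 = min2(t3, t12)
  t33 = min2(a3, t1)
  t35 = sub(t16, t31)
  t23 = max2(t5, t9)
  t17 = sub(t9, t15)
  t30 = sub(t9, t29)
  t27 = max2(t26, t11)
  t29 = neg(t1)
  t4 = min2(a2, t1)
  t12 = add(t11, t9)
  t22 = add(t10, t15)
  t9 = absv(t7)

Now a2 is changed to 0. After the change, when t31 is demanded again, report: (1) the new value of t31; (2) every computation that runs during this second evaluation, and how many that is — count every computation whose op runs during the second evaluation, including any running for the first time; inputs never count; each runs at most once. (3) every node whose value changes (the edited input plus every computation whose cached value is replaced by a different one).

t31 now evaluates to 0.
Run set: t1, t2, t3, t4, t5, t7, t8, t9, t10, t11, t12, t15, t22, t24, t25, t26, t28, t31 (18 run).
Changed values: a2, t1, t2, t3, t4, t5, t7, t8, t9, t10, t11, t12, t15, t22, t24, t25, t26, t28, t31.

Initial pass — values computed on the first demand:
  t1 = max2(1, 1) = 1
  t2 = neg(1) = -1
  t3 = max2(1, -1) = 1
  t4 = min2(1, 1) = 1
  t5 = sub(-1, 1) = -2
  t7 = min2(1, -2) = -2
  t8 = sub(-1, 1) = -2
  t9 = absv(-2) = 2
  t10 = min2(-2, -2) = -2
  t11 = max2(1, -2) = 1
  t12 = add(1, 2) = 3
  t15 = mul(-2, 3) = -6
  t22 = add(-2, -6) = -8
  t24 = add(1, -8) = -7
  t25 = neg(-7) = 7
  t26 = max2(7, -7) = 7
  t28 = max2(-2, 7) = 7
  t31 = max2(7, -6) = 7

Second demand — change propagation:
  t1: re-runs because a2 1->0; a2 1->0; new result 0.
  t2: re-runs because a2 1->0; new result 0.
  t3: re-runs because t1 1->0; t2 -1->0; new result 0.
  t4: re-runs because a2 1->0; t1 1->0; new result 0.
  t5: re-runs because t2 -1->0; t3 1->0; new result 0.
  t7: re-runs because t4 1->0; t5 -2->0; new result 0.
  t8: re-runs because t2 -1->0; t1 1->0; new result 0.
  t9: re-runs because t7 -2->0; new result 0.
  t10: re-runs because t8 -2->0; t7 -2->0; new result 0.
  t11: re-runs because a2 1->0; t8 -2->0; new result 0.
  t12: re-runs because t11 1->0; t9 2->0; new result 0.
  t15: re-runs because t10 -2->0; t12 3->0; new result 0.
  t22: re-runs because t10 -2->0; t15 -6->0; new result 0.
  t24: re-runs because t3 1->0; t22 -8->0; new result 0.
  t25: re-runs because t24 -7->0; new result 0.
  t26: re-runs because t25 7->0; t24 -7->0; new result 0.
  t28: re-runs because t8 -2->0; t26 7->0; new result 0.
  t31: re-runs because t28 7->0; t15 -6->0; new result 0.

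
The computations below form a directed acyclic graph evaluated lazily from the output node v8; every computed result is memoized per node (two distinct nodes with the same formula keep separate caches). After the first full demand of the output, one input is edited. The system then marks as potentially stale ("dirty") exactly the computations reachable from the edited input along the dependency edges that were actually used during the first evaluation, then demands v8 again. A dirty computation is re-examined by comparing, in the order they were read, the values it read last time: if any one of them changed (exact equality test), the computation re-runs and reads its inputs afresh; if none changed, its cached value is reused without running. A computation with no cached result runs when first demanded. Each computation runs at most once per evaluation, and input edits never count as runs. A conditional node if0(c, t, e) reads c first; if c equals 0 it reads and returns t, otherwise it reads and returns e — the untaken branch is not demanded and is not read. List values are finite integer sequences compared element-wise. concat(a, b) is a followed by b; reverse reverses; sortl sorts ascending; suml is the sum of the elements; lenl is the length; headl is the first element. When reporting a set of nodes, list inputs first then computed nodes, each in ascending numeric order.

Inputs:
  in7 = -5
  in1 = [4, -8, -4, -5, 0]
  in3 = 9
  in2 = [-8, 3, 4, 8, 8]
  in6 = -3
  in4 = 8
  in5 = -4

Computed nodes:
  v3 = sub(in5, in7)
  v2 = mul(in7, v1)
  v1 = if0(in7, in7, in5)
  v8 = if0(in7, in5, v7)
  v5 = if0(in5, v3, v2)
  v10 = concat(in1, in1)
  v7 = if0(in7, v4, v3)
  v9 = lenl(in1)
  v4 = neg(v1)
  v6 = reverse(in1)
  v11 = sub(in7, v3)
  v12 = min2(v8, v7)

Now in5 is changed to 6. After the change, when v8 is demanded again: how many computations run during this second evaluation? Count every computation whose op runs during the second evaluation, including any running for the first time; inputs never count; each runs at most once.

3 computations run: v3, v7, v8.

First demand of the output computes:
  v3 = sub(-4, -5) = 1
  v7 = if0(in7=-5 -> else branch v3) = 1
  v8 = if0(in7=-5 -> else branch v7) = 1

After the edit, cleaning proceeds:
  v3: a read changed (in5 -4->6) — executes, giving 11.
  v7: a read changed (v3 1->11) — executes, giving 11.
  v8: a read changed (v7 1->11) — executes, giving 11.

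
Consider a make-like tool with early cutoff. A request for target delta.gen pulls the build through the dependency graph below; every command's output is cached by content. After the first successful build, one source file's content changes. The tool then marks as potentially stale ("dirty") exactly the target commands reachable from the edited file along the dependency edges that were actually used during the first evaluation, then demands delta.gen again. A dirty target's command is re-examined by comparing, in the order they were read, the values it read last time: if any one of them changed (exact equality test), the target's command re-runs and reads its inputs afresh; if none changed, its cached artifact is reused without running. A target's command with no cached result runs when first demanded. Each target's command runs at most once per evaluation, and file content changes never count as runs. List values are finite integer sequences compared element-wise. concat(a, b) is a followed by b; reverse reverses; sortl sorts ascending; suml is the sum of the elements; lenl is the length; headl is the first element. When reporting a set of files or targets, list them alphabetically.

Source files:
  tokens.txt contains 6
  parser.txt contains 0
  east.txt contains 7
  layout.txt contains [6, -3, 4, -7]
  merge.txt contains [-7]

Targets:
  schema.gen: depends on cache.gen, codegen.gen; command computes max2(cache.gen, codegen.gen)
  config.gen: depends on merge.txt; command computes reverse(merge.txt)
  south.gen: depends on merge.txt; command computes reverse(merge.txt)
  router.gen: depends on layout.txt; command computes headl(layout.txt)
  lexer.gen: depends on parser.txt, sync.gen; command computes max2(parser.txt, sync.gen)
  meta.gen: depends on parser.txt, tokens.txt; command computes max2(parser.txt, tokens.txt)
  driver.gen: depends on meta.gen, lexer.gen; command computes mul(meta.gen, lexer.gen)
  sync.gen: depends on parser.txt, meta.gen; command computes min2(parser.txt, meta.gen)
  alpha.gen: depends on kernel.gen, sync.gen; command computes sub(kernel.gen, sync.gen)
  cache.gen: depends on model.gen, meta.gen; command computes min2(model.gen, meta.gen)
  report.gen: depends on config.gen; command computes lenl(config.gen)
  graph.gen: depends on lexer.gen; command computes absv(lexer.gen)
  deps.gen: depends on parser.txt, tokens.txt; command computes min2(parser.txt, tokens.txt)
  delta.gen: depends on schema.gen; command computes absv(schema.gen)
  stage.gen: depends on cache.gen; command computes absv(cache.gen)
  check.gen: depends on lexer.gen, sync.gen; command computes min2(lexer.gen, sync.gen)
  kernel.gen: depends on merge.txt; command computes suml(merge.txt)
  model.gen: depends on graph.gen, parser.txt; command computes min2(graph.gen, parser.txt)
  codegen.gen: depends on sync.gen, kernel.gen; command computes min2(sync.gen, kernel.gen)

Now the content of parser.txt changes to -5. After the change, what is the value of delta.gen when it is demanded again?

First demand of the output computes:
  kernel.gen = suml([-7]) = -7
  meta.gen = max2(0, 6) = 6
  sync.gen = min2(0, 6) = 0
  codegen.gen = min2(0, -7) = -7
  lexer.gen = max2(0, 0) = 0
  graph.gen = absv(0) = 0
  model.gen = min2(0, 0) = 0
  cache.gen = min2(0, 6) = 0
  schema.gen = max2(0, -7) = 0
  delta.gen = absv(0) = 0

After the edit, cleaning proceeds:
  meta.gen: a read changed (parser.txt 0->-5) — executes, giving 6 — identical to its old value.
  sync.gen: a read changed (parser.txt 0->-5) — executes, giving -5.
  codegen.gen: a read changed (sync.gen 0->-5) — executes, giving -7 — identical to its old value.
  lexer.gen: a read changed (parser.txt 0->-5; sync.gen 0->-5) — executes, giving -5.
  graph.gen: a read changed (lexer.gen 0->-5) — executes, giving 5.
  model.gen: a read changed (graph.gen 0->5; parser.txt 0->-5) — executes, giving -5.
  cache.gen: a read changed (model.gen 0->-5) — executes, giving -5.
  schema.gen: a read changed (cache.gen 0->-5) — executes, giving -5.
  delta.gen: a read changed (schema.gen 0->-5) — executes, giving 5.

Demanding delta.gen again yields 5.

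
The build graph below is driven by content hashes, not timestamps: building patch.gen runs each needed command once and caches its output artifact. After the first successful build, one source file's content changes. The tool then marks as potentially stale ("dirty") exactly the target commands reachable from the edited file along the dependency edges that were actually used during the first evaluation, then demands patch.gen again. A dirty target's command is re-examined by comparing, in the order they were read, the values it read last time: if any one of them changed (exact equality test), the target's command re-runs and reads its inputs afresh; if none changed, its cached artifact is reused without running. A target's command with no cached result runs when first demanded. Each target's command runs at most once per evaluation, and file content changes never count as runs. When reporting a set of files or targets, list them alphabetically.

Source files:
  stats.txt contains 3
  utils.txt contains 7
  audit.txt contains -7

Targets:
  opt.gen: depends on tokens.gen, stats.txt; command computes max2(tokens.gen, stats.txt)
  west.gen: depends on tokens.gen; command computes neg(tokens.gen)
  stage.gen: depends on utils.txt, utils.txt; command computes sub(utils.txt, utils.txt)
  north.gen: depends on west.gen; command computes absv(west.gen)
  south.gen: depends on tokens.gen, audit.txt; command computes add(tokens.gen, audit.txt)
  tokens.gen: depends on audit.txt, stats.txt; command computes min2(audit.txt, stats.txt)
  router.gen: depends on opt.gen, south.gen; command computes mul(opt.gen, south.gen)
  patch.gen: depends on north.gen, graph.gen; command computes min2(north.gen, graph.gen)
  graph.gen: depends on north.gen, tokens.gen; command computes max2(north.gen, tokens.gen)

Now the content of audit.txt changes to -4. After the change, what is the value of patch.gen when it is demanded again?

Initial pass — values computed on the first demand:
  tokens.gen = min2(-7, 3) = -7
  west.gen = neg(-7) = 7
  north.gen = absv(7) = 7
  graph.gen = max2(7, -7) = 7
  patch.gen = min2(7, 7) = 7

Second demand — change propagation:
  tokens.gen: re-runs because audit.txt -7->-4; new result -4.
  west.gen: re-runs because tokens.gen -7->-4; new result 4.
  north.gen: re-runs because west.gen 7->4; new result 4.
  graph.gen: re-runs because north.gen 7->4; tokens.gen -7->-4; new result 4.
  patch.gen: re-runs because north.gen 7->4; graph.gen 7->4; new result 4.

patch.gen now evaluates to 4.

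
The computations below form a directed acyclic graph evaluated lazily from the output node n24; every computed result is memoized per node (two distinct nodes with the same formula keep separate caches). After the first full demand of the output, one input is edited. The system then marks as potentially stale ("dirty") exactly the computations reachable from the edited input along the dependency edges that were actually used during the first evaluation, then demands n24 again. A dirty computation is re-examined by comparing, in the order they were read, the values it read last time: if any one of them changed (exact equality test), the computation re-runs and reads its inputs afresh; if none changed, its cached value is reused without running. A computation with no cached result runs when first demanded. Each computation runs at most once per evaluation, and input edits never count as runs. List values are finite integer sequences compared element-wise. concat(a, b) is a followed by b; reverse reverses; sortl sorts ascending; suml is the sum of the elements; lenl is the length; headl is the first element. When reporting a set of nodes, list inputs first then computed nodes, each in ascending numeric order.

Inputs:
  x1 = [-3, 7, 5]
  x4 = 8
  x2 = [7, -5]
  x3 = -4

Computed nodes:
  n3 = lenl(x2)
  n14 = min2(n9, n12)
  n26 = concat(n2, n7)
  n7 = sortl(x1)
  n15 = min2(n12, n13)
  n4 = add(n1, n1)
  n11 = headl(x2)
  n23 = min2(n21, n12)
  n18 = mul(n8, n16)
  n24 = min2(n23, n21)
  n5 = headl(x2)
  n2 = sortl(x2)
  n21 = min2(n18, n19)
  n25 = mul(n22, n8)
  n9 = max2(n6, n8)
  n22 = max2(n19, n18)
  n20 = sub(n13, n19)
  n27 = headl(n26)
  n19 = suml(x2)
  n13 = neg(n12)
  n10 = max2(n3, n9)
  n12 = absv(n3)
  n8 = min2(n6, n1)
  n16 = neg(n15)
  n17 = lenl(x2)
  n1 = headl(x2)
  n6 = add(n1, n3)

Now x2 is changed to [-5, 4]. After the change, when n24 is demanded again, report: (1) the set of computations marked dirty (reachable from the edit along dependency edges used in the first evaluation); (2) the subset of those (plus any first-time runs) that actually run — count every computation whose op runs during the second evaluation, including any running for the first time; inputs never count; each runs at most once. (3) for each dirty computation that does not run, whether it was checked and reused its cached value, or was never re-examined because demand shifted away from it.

The edit dirties: n1, n3, n6, n8, n12, n13, n15, n16, n18, n19, n21, n23, n24.
9 computations run: n1, n3, n6, n8, n18, n19, n21, n23, n24.
Cache hits after checking: n12, n13, n15, n16.
Note where the cutoff bites: n12 is checked, finds nothing changed, and keeps its cache.

First demand of the output computes:
  n1 = headl([7, -5]) = 7
  n3 = lenl([7, -5]) = 2
  n6 = add(7, 2) = 9
  n8 = min2(9, 7) = 7
  n12 = absv(2) = 2
  n13 = neg(2) = -2
  n15 = min2(2, -2) = -2
  n16 = neg(-2) = 2
  n18 = mul(7, 2) = 14
  n19 = suml([7, -5]) = 2
  n21 = min2(14, 2) = 2
  n23 = min2(2, 2) = 2
  n24 = min2(2, 2) = 2

After the edit, cleaning proceeds:
  n1: a read changed (x2 [7, -5]->[-5, 4]) — executes, giving -5.
  n3: a read changed (x2 [7, -5]->[-5, 4]) — executes, giving 2 — identical to its old value.
  n6: a read changed (n1 7->-5) — executes, giving -3.
  n8: a read changed (n6 9->-3; n1 7->-5) — executes, giving -5.
  n12: dirty, but its reads are unchanged (n3 unchanged); cached 2 stands.
  n13: dirty, but its reads are unchanged (n12 unchanged); cached -2 stands.
  n15: dirty, but its reads are unchanged (n12 unchanged, n13 unchanged); cached -2 stands.
  n16: dirty, but its reads are unchanged (n15 unchanged); cached 2 stands.
  n18: a read changed (n8 7->-5) — executes, giving -10.
  n19: a read changed (x2 [7, -5]->[-5, 4]) — executes, giving -1.
  n21: a read changed (n18 14->-10; n19 2->-1) — executes, giving -10.
  n23: a read changed (n21 2->-10) — executes, giving -10.
  n24: a read changed (n23 2->-10; n21 2->-10) — executes, giving -10.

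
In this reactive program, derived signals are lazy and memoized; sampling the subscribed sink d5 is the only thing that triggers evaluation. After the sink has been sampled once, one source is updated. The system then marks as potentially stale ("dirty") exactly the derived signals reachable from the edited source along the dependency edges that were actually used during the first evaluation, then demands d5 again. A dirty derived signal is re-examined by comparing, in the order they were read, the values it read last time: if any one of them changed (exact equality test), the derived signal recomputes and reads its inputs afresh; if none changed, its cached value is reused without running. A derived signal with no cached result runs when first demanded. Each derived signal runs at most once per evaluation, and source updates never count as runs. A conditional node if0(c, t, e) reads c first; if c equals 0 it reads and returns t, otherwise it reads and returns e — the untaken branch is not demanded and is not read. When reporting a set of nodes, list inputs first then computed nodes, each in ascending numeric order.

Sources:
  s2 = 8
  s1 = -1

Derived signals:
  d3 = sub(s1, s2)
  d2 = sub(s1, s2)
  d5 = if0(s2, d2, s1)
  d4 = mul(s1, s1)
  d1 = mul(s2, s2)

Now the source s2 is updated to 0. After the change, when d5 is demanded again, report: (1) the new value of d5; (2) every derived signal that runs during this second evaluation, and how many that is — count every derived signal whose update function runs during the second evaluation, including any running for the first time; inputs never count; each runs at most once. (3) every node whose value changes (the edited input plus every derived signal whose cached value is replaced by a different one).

Demanding d5 again yields -1.
2 derived signals run: d2, d5.
The nodes whose values change: s2.
Note the branch switch — d2 had no cache and runs now for the first time.

First demand of the output computes:
  d5 = if0(s2=8 -> else branch s1) = -1

After the edit, cleaning proceeds:
  d2: had never run; runs now, result -1.
  d5: a read changed (s2 8->0) — executes, giving -1 — identical to its old value.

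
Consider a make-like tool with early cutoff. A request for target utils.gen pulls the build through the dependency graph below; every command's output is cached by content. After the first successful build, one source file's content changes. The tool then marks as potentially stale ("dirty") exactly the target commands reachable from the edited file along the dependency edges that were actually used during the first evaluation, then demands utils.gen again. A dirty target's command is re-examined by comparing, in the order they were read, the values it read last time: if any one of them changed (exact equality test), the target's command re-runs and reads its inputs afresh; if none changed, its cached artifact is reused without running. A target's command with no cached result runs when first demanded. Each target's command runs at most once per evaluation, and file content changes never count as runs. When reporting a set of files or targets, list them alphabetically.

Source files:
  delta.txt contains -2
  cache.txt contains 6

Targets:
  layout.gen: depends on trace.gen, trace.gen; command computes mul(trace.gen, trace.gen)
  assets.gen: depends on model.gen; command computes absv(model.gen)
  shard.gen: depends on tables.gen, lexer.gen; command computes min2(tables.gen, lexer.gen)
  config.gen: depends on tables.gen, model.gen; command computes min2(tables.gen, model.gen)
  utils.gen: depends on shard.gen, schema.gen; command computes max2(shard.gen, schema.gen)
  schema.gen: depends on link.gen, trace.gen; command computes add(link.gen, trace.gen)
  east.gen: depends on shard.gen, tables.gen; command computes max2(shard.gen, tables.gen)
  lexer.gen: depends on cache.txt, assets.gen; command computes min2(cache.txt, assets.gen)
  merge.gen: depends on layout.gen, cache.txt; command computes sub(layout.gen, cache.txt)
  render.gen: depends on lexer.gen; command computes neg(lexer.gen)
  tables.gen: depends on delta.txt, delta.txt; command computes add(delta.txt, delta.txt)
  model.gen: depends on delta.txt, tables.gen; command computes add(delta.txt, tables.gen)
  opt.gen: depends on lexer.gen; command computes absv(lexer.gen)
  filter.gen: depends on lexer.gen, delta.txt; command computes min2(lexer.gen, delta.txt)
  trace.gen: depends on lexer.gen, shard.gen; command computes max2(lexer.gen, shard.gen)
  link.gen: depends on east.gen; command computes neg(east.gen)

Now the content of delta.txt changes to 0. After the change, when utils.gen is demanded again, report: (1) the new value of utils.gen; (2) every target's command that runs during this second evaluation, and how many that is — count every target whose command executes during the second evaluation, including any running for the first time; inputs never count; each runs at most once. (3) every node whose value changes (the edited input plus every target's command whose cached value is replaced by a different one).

First demand of the output computes:
  tables.gen = add(-2, -2) = -4
  model.gen = add(-2, -4) = -6
  assets.gen = absv(-6) = 6
  lexer.gen = min2(6, 6) = 6
  shard.gen = min2(-4, 6) = -4
  east.gen = max2(-4, -4) = -4
  link.gen = neg(-4) = 4
  trace.gen = max2(6, -4) = 6
  schema.gen = add(4, 6) = 10
  utils.gen = max2(-4, 10) = 10

After the edit, cleaning proceeds:
  tables.gen: a read changed (delta.txt -2->0; delta.txt -2->0) — executes, giving 0.
  model.gen: a read changed (delta.txt -2->0; tables.gen -4->0) — executes, giving 0.
  assets.gen: a read changed (model.gen -6->0) — executes, giving 0.
  lexer.gen: a read changed (assets.gen 6->0) — executes, giving 0.
  shard.gen: a read changed (tables.gen -4->0; lexer.gen 6->0) — executes, giving 0.
  east.gen: a read changed (shard.gen -4->0; tables.gen -4->0) — executes, giving 0.
  link.gen: a read changed (east.gen -4->0) — executes, giving 0.
  trace.gen: a read changed (lexer.gen 6->0; shard.gen -4->0) — executes, giving 0.
  schema.gen: a read changed (link.gen 4->0; trace.gen 6->0) — executes, giving 0.
  utils.gen: a read changed (shard.gen -4->0; schema.gen 10->0) — executes, giving 0.

Demanding utils.gen again yields 0.
10 target commands run: assets.gen, east.gen, lexer.gen, link.gen, model.gen, schema.gen, shard.gen, tables.gen, trace.gen, utils.gen.
The nodes whose values change: assets.gen, delta.txt, east.gen, lexer.gen, link.gen, model.gen, schema.gen, shard.gen, tables.gen, trace.gen, utils.gen.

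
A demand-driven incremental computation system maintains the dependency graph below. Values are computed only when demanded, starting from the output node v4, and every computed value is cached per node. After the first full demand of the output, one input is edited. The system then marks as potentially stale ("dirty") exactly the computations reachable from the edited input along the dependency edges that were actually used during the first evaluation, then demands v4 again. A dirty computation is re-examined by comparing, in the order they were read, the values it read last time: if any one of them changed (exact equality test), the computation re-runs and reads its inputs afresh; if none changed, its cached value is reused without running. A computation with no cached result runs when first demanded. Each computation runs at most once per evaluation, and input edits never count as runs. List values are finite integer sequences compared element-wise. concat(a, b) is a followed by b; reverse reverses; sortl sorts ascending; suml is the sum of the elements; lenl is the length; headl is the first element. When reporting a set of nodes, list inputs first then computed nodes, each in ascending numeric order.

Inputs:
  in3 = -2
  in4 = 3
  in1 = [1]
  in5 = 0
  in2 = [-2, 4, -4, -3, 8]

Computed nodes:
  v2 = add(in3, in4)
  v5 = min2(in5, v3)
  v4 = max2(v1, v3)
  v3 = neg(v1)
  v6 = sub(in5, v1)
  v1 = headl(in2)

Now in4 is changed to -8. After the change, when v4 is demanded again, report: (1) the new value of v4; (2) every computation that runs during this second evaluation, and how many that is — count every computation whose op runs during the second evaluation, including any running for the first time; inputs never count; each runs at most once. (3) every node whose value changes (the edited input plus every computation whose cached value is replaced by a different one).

New value of v4: 2.
Computations that run: none — 0 in total.
Values that change: in4.
Key observation: in4 is never demanded by the output, so the edit triggers no recomputation at all.

First evaluation (everything demanded from the output):
  v1 = headl([-2, 4, -4, -3, 8]) = -2
  v3 = neg(-2) = 2
  v4 = max2(-2, 2) = 2

Propagation after the edit:
  in4 feeds no computation that the output demands — nothing is marked dirty and nothing runs.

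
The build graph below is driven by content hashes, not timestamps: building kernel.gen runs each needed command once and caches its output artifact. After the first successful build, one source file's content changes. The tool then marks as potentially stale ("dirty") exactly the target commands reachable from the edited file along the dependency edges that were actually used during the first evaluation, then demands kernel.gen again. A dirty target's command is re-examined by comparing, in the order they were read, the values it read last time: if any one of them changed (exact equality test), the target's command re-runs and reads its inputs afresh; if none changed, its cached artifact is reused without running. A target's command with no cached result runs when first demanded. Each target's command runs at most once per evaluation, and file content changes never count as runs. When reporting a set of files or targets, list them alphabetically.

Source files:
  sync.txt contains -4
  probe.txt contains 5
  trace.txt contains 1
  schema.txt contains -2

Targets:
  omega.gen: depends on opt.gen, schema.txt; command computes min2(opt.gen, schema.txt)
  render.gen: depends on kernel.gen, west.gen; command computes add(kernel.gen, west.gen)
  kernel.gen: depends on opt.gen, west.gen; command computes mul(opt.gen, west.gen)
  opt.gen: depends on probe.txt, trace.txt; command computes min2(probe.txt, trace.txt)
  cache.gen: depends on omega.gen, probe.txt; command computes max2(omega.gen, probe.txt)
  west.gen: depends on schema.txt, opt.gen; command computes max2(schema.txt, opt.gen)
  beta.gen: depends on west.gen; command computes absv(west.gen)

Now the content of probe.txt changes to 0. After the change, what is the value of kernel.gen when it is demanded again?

Initial pass — values computed on the first demand:
  opt.gen = min2(5, 1) = 1
  west.gen = max2(-2, 1) = 1
  kernel.gen = mul(1, 1) = 1

Second demand — change propagation:
  opt.gen: re-runs because probe.txt 5->0; new result 0.
  west.gen: re-runs because opt.gen 1->0; new result 0.
  kernel.gen: re-runs because opt.gen 1->0; west.gen 1->0; new result 0.

kernel.gen now evaluates to 0.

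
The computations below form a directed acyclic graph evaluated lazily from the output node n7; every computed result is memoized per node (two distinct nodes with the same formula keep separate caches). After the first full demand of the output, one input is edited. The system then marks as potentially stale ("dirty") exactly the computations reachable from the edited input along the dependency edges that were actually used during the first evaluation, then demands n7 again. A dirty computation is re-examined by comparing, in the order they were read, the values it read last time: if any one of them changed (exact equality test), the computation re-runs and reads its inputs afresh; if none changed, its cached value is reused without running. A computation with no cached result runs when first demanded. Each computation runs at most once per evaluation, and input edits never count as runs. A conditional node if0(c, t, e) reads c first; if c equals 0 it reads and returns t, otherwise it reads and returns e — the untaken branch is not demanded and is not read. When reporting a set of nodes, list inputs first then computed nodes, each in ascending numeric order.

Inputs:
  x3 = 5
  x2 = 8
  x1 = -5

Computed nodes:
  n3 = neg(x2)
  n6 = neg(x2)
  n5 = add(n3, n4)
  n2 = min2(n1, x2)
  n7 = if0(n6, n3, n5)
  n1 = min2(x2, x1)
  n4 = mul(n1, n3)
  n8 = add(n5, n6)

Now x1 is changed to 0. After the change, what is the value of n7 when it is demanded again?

First demand of the output computes:
  n1 = min2(8, -5) = -5
  n3 = neg(8) = -8
  n4 = mul(-5, -8) = 40
  n5 = add(-8, 40) = 32
  n6 = neg(8) = -8
  n7 = if0(n6=-8 -> else branch n5) = 32

After the edit, cleaning proceeds:
  n1: a read changed (x1 -5->0) — executes, giving 0.
  n4: a read changed (n1 -5->0) — executes, giving 0.
  n5: a read changed (n4 40->0) — executes, giving -8.
  n7: a read changed (n5 32->-8) — executes, giving -8.

Demanding n7 again yields -8.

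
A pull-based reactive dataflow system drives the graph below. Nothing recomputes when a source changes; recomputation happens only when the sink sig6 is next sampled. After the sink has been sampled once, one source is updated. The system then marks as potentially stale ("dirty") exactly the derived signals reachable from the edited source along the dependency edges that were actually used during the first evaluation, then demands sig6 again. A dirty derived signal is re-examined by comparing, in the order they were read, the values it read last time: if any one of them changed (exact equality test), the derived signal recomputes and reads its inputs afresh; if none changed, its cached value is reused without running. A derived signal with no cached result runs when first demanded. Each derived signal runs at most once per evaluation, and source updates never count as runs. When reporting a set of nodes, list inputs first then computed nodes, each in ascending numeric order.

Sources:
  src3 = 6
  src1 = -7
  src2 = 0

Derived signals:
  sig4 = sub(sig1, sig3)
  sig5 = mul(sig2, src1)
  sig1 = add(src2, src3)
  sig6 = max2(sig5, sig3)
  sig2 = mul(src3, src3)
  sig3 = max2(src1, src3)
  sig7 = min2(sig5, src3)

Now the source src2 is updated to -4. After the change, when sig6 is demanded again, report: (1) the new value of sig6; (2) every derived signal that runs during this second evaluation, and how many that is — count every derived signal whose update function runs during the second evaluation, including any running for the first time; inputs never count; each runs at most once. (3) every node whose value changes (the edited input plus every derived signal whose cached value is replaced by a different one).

New value of sig6: 6.
Derived signals that run: none — 0 in total.
Values that change: src2.
Key observation: src2 is never demanded by the output, so the edit triggers no recomputation at all.

First evaluation (everything demanded from the output):
  sig2 = mul(6, 6) = 36
  sig3 = max2(-7, 6) = 6
  sig5 = mul(36, -7) = -252
  sig6 = max2(-252, 6) = 6

Propagation after the edit:
  src2 feeds no computation that the output demands — nothing is marked dirty and nothing runs.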